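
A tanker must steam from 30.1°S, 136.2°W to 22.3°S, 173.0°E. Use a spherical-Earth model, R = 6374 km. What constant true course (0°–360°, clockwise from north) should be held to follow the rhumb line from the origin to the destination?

279.7°

Meridional parts: M(φ₁)=-0.5513, M(φ₂)=-0.3994 → ΔM = +0.1519;  Δλ = -0.8866 rad
tan C = Δλ / ΔM = -5.8370 → C = 279.72°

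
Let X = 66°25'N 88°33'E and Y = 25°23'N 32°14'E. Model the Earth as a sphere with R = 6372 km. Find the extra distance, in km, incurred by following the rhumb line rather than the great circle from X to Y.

Great circle: cos σ = sin φ₁ sin φ₂ + cos φ₁ cos φ₂ cos Δλ,  σ = 0.9356 rad → d_gc = 5961.6 km
Rhumb line: Δψ = -1.1083, q = Δφ/Δψ = 0.6462, d_rh = R√(Δφ²+q²Δλ²) = 6099.5 km
Excess = 6099.5 − 5961.6 = 137.9 ≈ 138 km

138 km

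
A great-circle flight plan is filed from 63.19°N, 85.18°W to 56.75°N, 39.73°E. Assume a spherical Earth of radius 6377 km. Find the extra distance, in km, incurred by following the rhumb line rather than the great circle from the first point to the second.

Great circle: cos σ = sin φ₁ sin φ₂ + cos φ₁ cos φ₂ cos Δλ,  σ = 0.9212 rad → d_gc = 5874.5 km
Rhumb line: Δψ = -0.2254, q = Δφ/Δψ = 0.4986, d_rh = R√(Δφ²+q²Δλ²) = 6968.8 km
Excess = 6968.8 − 5874.5 = 1094.3 ≈ 1094 km

1094 km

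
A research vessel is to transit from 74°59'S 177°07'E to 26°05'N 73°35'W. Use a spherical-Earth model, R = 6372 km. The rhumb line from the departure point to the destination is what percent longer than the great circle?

Great circle: σ = 2.0962 rad → d_gc = Rσ = 13357.1 km
Rhumb: Δφ = +1.7639, Δλ = +1.9076, Δψ = +2.4983, q = Δφ/Δψ = 0.7061 → d_rh = R√(Δφ²+q²Δλ²) = 14141.9 km
Excess = (14141.9 − 13357.1) / 13357.1 = 784.8 / 13357.1 = 5.88% ≈ 5.9%

5.9%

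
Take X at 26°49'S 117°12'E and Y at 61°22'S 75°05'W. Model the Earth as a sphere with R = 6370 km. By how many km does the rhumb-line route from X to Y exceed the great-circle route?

3203 km

Great circle: cos σ = sin φ₁ sin φ₂ + cos φ₁ cos φ₂ cos Δλ,  σ = 1.5927 rad → d_gc = 10145.6 km
Rhumb line: Δψ = -0.8796, q = Δφ/Δψ = 0.6856, d_rh = R√(Δφ²+q²Δλ²) = 13348.3 km
Excess = 13348.3 − 10145.6 = 3202.7 ≈ 3203 km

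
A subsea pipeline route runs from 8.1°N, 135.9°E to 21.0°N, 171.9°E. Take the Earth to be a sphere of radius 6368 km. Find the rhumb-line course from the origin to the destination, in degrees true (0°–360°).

Δψ = ln[tan(π/4+φ₂/2)/tan(π/4+φ₁/2)] = +0.2332
Δλ = +0.6283 rad (taken the short way round)
course = atan2(Δλ, Δψ) = 69.64°

69.6°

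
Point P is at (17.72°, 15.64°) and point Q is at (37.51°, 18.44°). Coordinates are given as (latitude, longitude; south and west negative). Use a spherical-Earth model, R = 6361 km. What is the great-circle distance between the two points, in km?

Haversine: a = sin²(Δφ/2)+cos φ₁ cos φ₂ sin²(Δλ/2) = 0.02998;  σ = 2·atan2(√a,√(1−a))
σ = 19.942° → d = Rσ = 6361·0.34806 = 2214 km

2214 km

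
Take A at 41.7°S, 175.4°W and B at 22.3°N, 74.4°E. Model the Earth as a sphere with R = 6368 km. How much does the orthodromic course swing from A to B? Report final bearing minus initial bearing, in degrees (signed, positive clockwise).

+31.8°

Initial bearing θ₁ = atan2(sin Δλ cos φ₂, cos φ₁ sin φ₂ − sin φ₁ cos φ₂ cos Δλ) = 274.66°
Final bearing θ₂ = (initial bearing from the destination back to the start) + 180° = 306.45°
Δθ = θ₂ − θ₁ = +31.8°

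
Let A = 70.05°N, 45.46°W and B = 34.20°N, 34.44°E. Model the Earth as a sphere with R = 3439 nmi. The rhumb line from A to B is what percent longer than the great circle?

5.7%

Great circle: σ = 0.9547 rad → d_gc = Rσ = 3283.3 nmi
Rhumb: Δφ = -0.6257, Δλ = +1.3945, Δψ = -1.1021, q = Δφ/Δψ = 0.5677 → d_rh = R√(Δφ²+q²Δλ²) = 3470.4 nmi
Excess = (3470.4 − 3283.3) / 3283.3 = 187.1 / 3283.3 = 5.70% ≈ 5.7%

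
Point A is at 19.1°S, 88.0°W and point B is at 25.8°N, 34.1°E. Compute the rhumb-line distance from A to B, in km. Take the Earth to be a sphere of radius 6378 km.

Rhumb course C = atan2(Δλ, Δψ) with Δψ = ln[tan(π/4+φ₂/2)/tan(π/4+φ₁/2)] = +0.8060, Δλ = +2.1310 → C = 69.28°
d = R·|Δφ| / |cos C| = 6378·0.78365 / 0.35378 = 14128 km

14128 km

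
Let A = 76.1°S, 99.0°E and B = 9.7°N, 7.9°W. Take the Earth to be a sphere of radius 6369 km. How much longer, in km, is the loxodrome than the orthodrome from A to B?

837 km

Great circle: cos σ = sin φ₁ sin φ₂ + cos φ₁ cos φ₂ cos Δλ,  σ = 1.8053 rad → d_gc = 11498.2 km
Rhumb line: Δψ = +2.2747, q = Δφ/Δψ = 0.6583, d_rh = R√(Δφ²+q²Δλ²) = 12335.4 km
Excess = 12335.4 − 11498.2 = 837.2 ≈ 837 km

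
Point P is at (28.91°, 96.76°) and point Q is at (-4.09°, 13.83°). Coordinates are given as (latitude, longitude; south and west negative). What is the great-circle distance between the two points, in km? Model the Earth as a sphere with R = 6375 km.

cos σ = sin φ₁ sin φ₂ + cos φ₁ cos φ₂ cos Δλ
      = sin(28.91°)sin(-4.09°) + cos(28.91°)cos(-4.09°)cos(-82.93°) = 0.0730
σ = 85.814° → d = Rσ = 6375·1.49774 = 9548 km

9548 km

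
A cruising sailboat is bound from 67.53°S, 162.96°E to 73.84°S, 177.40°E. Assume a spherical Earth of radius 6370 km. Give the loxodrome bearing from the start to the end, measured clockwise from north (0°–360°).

143.1°

Δψ = ln[tan(π/4+φ₂/2)/tan(π/4+φ₁/2)] = -0.3359
Δλ = +0.2520 rad (taken the short way round)
course = atan2(Δλ, Δψ) = 143.12°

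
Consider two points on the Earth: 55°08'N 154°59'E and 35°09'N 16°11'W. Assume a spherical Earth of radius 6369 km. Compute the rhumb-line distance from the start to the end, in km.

Δψ = ln[tan(π/4+φ₂/2)/tan(π/4+φ₁/2)] = -0.5023;  Δφ = -0.3488 rad,  Δλ = -2.9874 rad
q = Δφ/Δψ = 0.6944
d = R·√(Δφ² + q²Δλ²) = 6369·2.10360 = 13398 km

13398 km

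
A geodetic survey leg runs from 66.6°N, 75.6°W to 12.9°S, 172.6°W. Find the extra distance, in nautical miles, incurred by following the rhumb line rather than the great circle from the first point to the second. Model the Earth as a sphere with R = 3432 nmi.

269 nmi

Great circle: cos σ = sin φ₁ sin φ₂ + cos φ₁ cos φ₂ cos Δλ,  σ = 1.8256 rad → d_gc = 6265.5 nmi
Rhumb line: Δψ = -1.8017, q = Δφ/Δψ = 0.7701, d_rh = R√(Δφ²+q²Δλ²) = 6534.5 nmi
Excess = 6534.5 − 6265.5 = 269.0 ≈ 269 nmi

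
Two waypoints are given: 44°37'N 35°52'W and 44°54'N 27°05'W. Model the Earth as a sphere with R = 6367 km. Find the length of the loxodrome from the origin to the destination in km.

Δψ = ln[tan(π/4+φ₂/2)/tan(π/4+φ₁/2)] = +0.0070;  Δφ = +0.0049 rad,  Δλ = +0.1533 rad
q = Δφ/Δψ = 0.7101
d = R·√(Δφ² + q²Δλ²) = 6367·0.10897 = 694 km

694 km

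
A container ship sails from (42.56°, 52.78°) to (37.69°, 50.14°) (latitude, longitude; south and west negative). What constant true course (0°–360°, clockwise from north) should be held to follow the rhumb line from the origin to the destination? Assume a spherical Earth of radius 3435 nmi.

Δψ = ln[tan(π/4+φ₂/2)/tan(π/4+φ₁/2)] = -0.1112
Δλ = -0.0461 rad (taken the short way round)
course = atan2(Δλ, Δψ) = 202.50°

202.5°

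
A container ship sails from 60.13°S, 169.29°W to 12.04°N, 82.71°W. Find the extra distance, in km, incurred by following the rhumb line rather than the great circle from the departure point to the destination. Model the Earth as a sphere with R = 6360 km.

Great circle: cos σ = sin φ₁ sin φ₂ + cos φ₁ cos φ₂ cos Δλ,  σ = 1.7232 rad → d_gc = 10959.6 km
Rhumb line: Δψ = +1.5332, q = Δφ/Δψ = 0.8215, d_rh = R√(Δφ²+q²Δλ²) = 11248.0 km
Excess = 11248.0 − 10959.6 = 288.4 ≈ 288 km

288 km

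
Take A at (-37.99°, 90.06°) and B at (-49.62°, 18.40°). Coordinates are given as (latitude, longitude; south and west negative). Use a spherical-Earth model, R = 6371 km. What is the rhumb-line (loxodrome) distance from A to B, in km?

5867 km

Δψ = ln[tan(π/4+φ₂/2)/tan(π/4+φ₁/2)] = -0.2826;  Δφ = -0.2030 rad,  Δλ = -1.2507 rad
q = Δφ/Δψ = 0.7182
d = R·√(Δφ² + q²Δλ²) = 6371·0.92086 = 5867 km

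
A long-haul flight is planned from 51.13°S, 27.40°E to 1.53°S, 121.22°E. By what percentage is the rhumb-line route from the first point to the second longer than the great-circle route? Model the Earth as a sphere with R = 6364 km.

3.2%

Great circle: σ = 1.5918 rad → d_gc = Rσ = 10130.2 km
Rhumb: Δφ = +0.8657, Δλ = +1.6375, Δψ = +1.0150, q = Δφ/Δψ = 0.8529 → d_rh = R√(Δφ²+q²Δλ²) = 10456.6 km
Excess = (10456.6 − 10130.2) / 10130.2 = 326.4 / 10130.2 = 3.22% ≈ 3.2%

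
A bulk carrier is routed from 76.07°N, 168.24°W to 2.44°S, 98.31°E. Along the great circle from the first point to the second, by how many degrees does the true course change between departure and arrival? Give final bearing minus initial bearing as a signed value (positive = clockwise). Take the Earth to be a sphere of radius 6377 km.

-78.8°

Initial bearing θ₁ = atan2(sin Δλ cos φ₂, cos φ₁ sin φ₂ − sin φ₁ cos φ₂ cos Δλ) = 272.76°
Final bearing θ₂ = (initial bearing from the destination back to the start) + 180° = 193.93°
Δθ = θ₂ − θ₁ = -78.8°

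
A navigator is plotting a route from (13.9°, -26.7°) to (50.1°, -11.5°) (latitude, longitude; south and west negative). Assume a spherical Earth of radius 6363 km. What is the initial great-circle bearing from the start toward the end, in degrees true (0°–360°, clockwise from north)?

θ = atan2( sin Δλ·cos φ₂ ,  cos φ₁ sin φ₂ − sin φ₁ cos φ₂ cos Δλ )
  = atan2(+0.1682, +0.5960) = 15.76°

15.8°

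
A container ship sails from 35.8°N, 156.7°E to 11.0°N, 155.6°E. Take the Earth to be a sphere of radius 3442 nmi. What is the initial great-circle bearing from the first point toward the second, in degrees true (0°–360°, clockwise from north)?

182.6°

θ = atan2( sin Δλ·cos φ₂ ,  cos φ₁ sin φ₂ − sin φ₁ cos φ₂ cos Δλ )
  = atan2(-0.0188, -0.4193) = 182.57°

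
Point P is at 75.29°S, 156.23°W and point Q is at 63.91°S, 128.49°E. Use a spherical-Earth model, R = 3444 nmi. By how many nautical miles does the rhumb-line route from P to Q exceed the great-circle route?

105 nmi

Great circle: cos σ = sin φ₁ sin φ₂ + cos φ₁ cos φ₂ cos Δλ,  σ = 0.4578 rad → d_gc = 1576.5 nmi
Rhumb line: Δψ = +0.5850, q = Δφ/Δψ = 0.3395, d_rh = R√(Δφ²+q²Δλ²) = 1681.7 nmi
Excess = 1681.7 − 1576.5 = 105.2 ≈ 105 nmi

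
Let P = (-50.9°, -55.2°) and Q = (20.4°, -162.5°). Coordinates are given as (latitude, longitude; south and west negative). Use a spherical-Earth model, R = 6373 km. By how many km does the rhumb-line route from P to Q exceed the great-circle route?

Great circle: cos σ = sin φ₁ sin φ₂ + cos φ₁ cos φ₂ cos Δλ,  σ = 2.0334 rad → d_gc = 12959.0 km
Rhumb line: Δψ = +1.3992, q = Δφ/Δψ = 0.8894, d_rh = R√(Δφ²+q²Δλ²) = 13250.4 km
Excess = 13250.4 − 12959.0 = 291.4 ≈ 291 km

291 km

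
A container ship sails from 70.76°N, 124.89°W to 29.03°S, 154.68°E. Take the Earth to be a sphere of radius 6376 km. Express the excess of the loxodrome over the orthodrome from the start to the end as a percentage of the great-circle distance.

Great circle: σ = 1.9935 rad → d_gc = Rσ = 12710.8 km
Rhumb: Δφ = -1.7417, Δλ = -1.4038, Δψ = -2.3048, q = Δφ/Δψ = 0.7557 → d_rh = R√(Δφ²+q²Δλ²) = 13002.5 km
Excess = (13002.5 − 12710.8) / 12710.8 = 291.7 / 12710.8 = 2.29% ≈ 2.3%

2.3%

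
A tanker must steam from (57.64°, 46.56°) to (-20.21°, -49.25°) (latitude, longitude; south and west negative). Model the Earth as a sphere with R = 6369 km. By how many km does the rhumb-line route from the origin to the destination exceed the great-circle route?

295 km

Great circle: cos σ = sin φ₁ sin φ₂ + cos φ₁ cos φ₂ cos Δλ,  σ = 1.9205 rad → d_gc = 12231.9 km
Rhumb line: Δψ = -1.5976, q = Δφ/Δψ = 0.8505, d_rh = R√(Δφ²+q²Δλ²) = 12527.1 km
Excess = 12527.1 − 12231.9 = 295.2 ≈ 295 km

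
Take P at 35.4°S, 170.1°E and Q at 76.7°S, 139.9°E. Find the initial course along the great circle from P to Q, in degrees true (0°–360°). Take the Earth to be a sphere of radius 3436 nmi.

N = sin Δλ·cos φ₂ = -0.1157;  D = cos φ₁ sin φ₂ − sin φ₁ cos φ₂ cos Δλ = -0.6781
initial course = atan2(N, D) = 189.68°

189.7°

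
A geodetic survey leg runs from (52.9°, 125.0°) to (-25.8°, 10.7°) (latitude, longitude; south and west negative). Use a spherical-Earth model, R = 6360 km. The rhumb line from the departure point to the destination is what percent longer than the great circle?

Great circle: σ = 2.1781 rad → d_gc = Rσ = 13852.4 km
Rhumb: Δφ = -1.3736, Δλ = -1.9949, Δψ = -1.5583, q = Δφ/Δψ = 0.8815 → d_rh = R√(Δφ²+q²Δλ²) = 14191.4 km
Excess = (14191.4 − 13852.4) / 13852.4 = 339.0 / 13852.4 = 2.447% ≈ 2.4%

2.4%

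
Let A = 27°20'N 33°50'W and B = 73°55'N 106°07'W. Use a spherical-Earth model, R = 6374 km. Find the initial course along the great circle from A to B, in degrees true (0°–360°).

342.1°

N = sin Δλ·cos φ₂ = -0.2639;  D = cos φ₁ sin φ₂ − sin φ₁ cos φ₂ cos Δλ = +0.8149
initial course = atan2(N, D) = 342.06°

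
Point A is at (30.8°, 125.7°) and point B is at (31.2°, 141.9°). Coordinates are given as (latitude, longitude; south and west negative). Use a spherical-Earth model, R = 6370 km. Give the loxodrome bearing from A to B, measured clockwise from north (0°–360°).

88.4°

Δψ = ln[tan(π/4+φ₂/2)/tan(π/4+φ₁/2)] = +0.0081
Δλ = +0.2827 rad (taken the short way round)
course = atan2(Δλ, Δψ) = 88.35°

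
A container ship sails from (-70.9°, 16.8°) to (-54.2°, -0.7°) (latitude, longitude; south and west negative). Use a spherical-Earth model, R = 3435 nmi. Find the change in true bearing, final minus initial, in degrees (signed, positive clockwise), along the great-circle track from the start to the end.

+15.7°

At departure: θ₁ = atan2(sin Δλ cos φ₂, cos φ₁ sin φ₂ − sin φ₁ cos φ₂ cos Δλ) = 326.10°
At arrival: θ₂ = atan2(sin Δλ cos φ₁, −cos φ₂ sin φ₁ + sin φ₂ cos φ₁ cos Δλ) = 341.82°
Δθ = θ₂ − θ₁ = +15.7°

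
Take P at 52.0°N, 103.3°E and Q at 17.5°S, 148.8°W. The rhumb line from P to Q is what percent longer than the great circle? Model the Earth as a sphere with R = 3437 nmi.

2.7%

Great circle: σ = 2.0014 rad → d_gc = Rσ = 6878.8 nmi
Rhumb: Δφ = -1.2130, Δλ = +1.8832, Δψ = -1.3765, q = Δφ/Δψ = 0.8813 → d_rh = R√(Δφ²+q²Δλ²) = 7065.2 nmi
Excess = (7065.2 − 6878.8) / 6878.8 = 186.4 / 6878.8 = 2.71% ≈ 2.7%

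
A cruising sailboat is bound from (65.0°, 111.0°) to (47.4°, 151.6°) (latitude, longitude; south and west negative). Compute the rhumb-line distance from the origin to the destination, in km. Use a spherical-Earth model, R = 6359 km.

Rhumb course C = atan2(Δλ, Δψ) with Δψ = ln[tan(π/4+φ₂/2)/tan(π/4+φ₁/2)] = -0.5645, Δλ = +0.7086 → C = 128.54°
d = R·|Δφ| / |cos C| = 6359·0.30718 / 0.62312 = 3135 km

3135 km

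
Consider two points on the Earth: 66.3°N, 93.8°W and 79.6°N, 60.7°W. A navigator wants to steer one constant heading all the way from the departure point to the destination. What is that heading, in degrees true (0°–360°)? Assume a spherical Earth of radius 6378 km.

34.7°

Δψ = ln[tan(π/4+φ₂/2)/tan(π/4+φ₁/2)] = +0.8353
Δλ = +0.5777 rad (taken the short way round)
course = atan2(Δλ, Δψ) = 34.67°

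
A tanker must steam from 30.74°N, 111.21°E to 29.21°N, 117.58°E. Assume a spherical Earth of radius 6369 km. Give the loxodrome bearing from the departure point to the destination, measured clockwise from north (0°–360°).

Δψ = ln[tan(π/4+φ₂/2)/tan(π/4+φ₁/2)] = -0.0308
Δλ = +0.1112 rad (taken the short way round)
course = atan2(Δλ, Δψ) = 105.50°

105.5°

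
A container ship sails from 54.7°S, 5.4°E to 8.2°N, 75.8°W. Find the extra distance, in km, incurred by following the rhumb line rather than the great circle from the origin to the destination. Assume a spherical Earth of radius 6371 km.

Great circle: cos σ = sin φ₁ sin φ₂ + cos φ₁ cos φ₂ cos Δλ,  σ = 1.5997 rad → d_gc = 10191.7 km
Rhumb line: Δψ = +1.2887, q = Δφ/Δψ = 0.8518, d_rh = R√(Δφ²+q²Δλ²) = 10395.9 km
Excess = 10395.9 − 10191.7 = 204.2 ≈ 204 km

204 km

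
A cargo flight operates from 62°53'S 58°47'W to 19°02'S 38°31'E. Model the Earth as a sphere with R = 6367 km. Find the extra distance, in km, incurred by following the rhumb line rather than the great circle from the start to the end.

570 km

Great circle: cos σ = sin φ₁ sin φ₂ + cos φ₁ cos φ₂ cos Δλ,  σ = 1.3330 rad → d_gc = 8487.5 km
Rhumb line: Δψ = +1.0838, q = Δφ/Δψ = 0.7061, d_rh = R√(Δφ²+q²Δλ²) = 9057.5 km
Excess = 9057.5 − 8487.5 = 570.0 ≈ 570 km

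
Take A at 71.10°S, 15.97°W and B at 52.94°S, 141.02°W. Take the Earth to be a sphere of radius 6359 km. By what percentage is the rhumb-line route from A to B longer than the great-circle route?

Great circle: σ = 0.8726 rad → d_gc = Rσ = 5548.6 km
Rhumb: Δφ = +0.3170, Δλ = -2.1825, Δψ = +0.7000, q = Δφ/Δψ = 0.4528 → d_rh = R√(Δφ²+q²Δλ²) = 6599.5 km
Excess = (6599.5 − 5548.6) / 5548.6 = 1050.9 / 5548.6 = 18.94% ≈ 18.9%

18.9%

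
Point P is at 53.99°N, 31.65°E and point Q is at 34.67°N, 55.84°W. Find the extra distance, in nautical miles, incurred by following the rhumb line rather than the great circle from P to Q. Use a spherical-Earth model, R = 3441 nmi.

Great circle: cos σ = sin φ₁ sin φ₂ + cos φ₁ cos φ₂ cos Δλ,  σ = 1.0686 rad → d_gc = 3677.2 nmi
Rhumb line: Δψ = -0.4781, q = Δφ/Δψ = 0.7053, d_rh = R√(Δφ²+q²Δλ²) = 3883.5 nmi
Excess = 3883.5 − 3677.2 = 206.3 ≈ 206 nmi

206 nmi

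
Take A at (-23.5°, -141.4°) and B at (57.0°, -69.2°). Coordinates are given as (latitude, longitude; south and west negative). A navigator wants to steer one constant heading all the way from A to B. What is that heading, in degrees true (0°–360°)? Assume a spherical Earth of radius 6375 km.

37.6°

Δψ = ln[tan(π/4+φ₂/2)/tan(π/4+φ₁/2)] = +1.6388
Δλ = +1.2601 rad (taken the short way round)
course = atan2(Δλ, Δψ) = 37.56°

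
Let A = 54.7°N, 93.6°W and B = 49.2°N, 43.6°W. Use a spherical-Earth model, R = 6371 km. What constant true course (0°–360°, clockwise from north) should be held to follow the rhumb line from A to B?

100.1°

Δψ = ln[tan(π/4+φ₂/2)/tan(π/4+φ₁/2)] = -0.1560
Δλ = +0.8727 rad (taken the short way round)
course = atan2(Δλ, Δψ) = 100.14°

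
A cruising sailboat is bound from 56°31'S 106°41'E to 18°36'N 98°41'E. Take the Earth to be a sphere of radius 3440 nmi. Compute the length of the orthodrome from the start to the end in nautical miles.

cos σ = sin φ₁ sin φ₂ + cos φ₁ cos φ₂ cos Δλ
      = sin(-56.52°)sin(18.60°) + cos(-56.52°)cos(18.60°)cos(-8.00°) = 0.2518
σ = 75.418° → d = Rσ = 3440·1.31629 = 4528 nmi

4528 nmi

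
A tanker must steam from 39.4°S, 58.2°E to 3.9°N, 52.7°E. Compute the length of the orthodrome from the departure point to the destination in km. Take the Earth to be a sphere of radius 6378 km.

cos σ = sin φ₁ sin φ₂ + cos φ₁ cos φ₂ cos Δλ
      = sin(-39.40°)sin(3.90°) + cos(-39.40°)cos(3.90°)cos(-5.50°) = 0.7242
σ = 43.596° → d = Rσ = 6378·0.76089 = 4853 km

4853 km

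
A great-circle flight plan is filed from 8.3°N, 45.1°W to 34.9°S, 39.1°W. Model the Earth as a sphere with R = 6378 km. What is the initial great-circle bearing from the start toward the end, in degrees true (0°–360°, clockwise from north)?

N = sin Δλ·cos φ₂ = +0.0857;  D = cos φ₁ sin φ₂ − sin φ₁ cos φ₂ cos Δλ = -0.6839
initial course = atan2(N, D) = 172.86°

172.9°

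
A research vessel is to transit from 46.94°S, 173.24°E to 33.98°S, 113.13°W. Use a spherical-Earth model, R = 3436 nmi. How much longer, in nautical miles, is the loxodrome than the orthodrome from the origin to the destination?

109 nmi

Great circle: cos σ = sin φ₁ sin φ₂ + cos φ₁ cos φ₂ cos Δλ,  σ = 0.9668 rad → d_gc = 3322.0 nmi
Rhumb line: Δψ = +0.2989, q = Δφ/Δψ = 0.7569, d_rh = R√(Δφ²+q²Δλ²) = 3431.1 nmi
Excess = 3431.1 − 3322.0 = 109.1 ≈ 109 nmi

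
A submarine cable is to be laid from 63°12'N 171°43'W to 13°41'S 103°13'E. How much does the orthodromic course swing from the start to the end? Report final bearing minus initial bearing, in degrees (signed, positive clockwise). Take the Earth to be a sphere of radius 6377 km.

-52.3°

Initial bearing θ₁ = atan2(sin Δλ cos φ₂, cos φ₁ sin φ₂ − sin φ₁ cos φ₂ cos Δλ) = 259.40°
Final bearing θ₂ = (initial bearing from the destination back to the start) + 180° = 207.14°
Δθ = θ₂ − θ₁ = -52.3°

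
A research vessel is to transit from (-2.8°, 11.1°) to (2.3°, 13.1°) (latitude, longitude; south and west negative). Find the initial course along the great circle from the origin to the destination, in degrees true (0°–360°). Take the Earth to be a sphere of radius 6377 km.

θ = atan2( sin Δλ·cos φ₂ ,  cos φ₁ sin φ₂ − sin φ₁ cos φ₂ cos Δλ )
  = atan2(+0.0349, +0.0889) = 21.43°

21.4°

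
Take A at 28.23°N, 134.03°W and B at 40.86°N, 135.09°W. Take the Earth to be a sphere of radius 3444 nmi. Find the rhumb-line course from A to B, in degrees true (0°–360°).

356.1°

Meridional parts: M(φ₁)=+0.5139, M(φ₂)=+0.7826 → ΔM = +0.2687;  Δλ = -0.0185 rad
tan C = Δλ / ΔM = -0.0689 → C = 356.06°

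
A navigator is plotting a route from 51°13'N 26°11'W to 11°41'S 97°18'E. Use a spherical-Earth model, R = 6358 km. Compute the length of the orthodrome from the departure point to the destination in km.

13289 km

Haversine: a = sin²(Δφ/2)+cos φ₁ cos φ₂ sin²(Δλ/2) = 0.74813;  σ = 2·atan2(√a,√(1−a))
σ = 119.753° → d = Rσ = 6358·2.09009 = 13289 km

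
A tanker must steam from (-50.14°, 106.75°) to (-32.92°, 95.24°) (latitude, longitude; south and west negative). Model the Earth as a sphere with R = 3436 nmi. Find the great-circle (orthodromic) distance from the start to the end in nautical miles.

1152 nmi

cos σ = sin φ₁ sin φ₂ + cos φ₁ cos φ₂ cos Δλ
      = sin(-50.14°)sin(-32.92°) + cos(-50.14°)cos(-32.92°)cos(-11.51°) = 0.9444
σ = 19.204° → d = Rσ = 3436·0.33517 = 1152 nmi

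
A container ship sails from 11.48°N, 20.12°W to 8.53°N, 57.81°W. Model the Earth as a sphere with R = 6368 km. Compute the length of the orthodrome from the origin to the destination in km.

Haversine: a = sin²(Δφ/2)+cos φ₁ cos φ₂ sin²(Δλ/2) = 0.10178;  σ = 2·atan2(√a,√(1−a))
σ = 37.208° → d = Rσ = 6368·0.64941 = 4135 km

4135 km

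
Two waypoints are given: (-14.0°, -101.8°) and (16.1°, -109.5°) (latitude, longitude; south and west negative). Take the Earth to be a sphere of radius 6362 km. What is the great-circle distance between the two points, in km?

3447 km

cos σ = sin φ₁ sin φ₂ + cos φ₁ cos φ₂ cos Δλ
      = sin(-14.00°)sin(16.10°) + cos(-14.00°)cos(16.10°)cos(-7.70°) = 0.8567
σ = 31.047° → d = Rσ = 6362·0.54187 = 3447 km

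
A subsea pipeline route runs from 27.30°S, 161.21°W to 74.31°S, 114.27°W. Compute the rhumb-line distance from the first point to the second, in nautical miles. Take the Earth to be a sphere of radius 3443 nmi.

Rhumb course C = atan2(Δλ, Δψ) with Δψ = ln[tan(π/4+φ₂/2)/tan(π/4+φ₁/2)] = -1.4865, Δλ = +0.8193 → C = 151.14°
d = R·|Δφ| / |cos C| = 3443·0.82048 / 0.87579 = 3226 nmi

3226 nmi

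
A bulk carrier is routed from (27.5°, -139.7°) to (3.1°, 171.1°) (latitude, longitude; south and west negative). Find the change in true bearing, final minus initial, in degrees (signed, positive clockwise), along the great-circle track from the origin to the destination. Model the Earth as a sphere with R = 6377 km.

Initial bearing θ₁ = atan2(sin Δλ cos φ₂, cos φ₁ sin φ₂ − sin φ₁ cos φ₂ cos Δλ) = 251.47°
Final bearing θ₂ = (initial bearing from the destination back to the start) + 180° = 237.38°
Δθ = θ₂ − θ₁ = -14.1°

-14.1°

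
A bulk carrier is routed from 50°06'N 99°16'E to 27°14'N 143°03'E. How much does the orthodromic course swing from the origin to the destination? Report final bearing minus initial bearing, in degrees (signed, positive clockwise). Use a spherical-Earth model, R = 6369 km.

At departure: θ₁ = atan2(sin Δλ cos φ₂, cos φ₁ sin φ₂ − sin φ₁ cos φ₂ cos Δλ) = 107.92°
At arrival: θ₂ = atan2(sin Δλ cos φ₁, −cos φ₂ sin φ₁ + sin φ₂ cos φ₁ cos Δλ) = 136.65°
Δθ = θ₂ − θ₁ = +28.7°

+28.7°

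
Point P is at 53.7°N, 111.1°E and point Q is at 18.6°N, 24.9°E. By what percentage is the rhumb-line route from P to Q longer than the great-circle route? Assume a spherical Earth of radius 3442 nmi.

4.1%

Great circle: σ = 1.2721 rad → d_gc = Rσ = 4378.7 nmi
Rhumb: Δφ = -0.6126, Δλ = -1.5045, Δψ = -0.7848, q = Δφ/Δψ = 0.7806 → d_rh = R√(Δφ²+q²Δλ²) = 4559.1 nmi
Excess = (4559.1 − 4378.7) / 4378.7 = 180.4 / 4378.7 = 4.12% ≈ 4.1%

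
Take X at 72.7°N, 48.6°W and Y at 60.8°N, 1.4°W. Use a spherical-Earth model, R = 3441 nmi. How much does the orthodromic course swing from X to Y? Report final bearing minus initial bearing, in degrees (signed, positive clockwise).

Initial bearing θ₁ = atan2(sin Δλ cos φ₂, cos φ₁ sin φ₂ − sin φ₁ cos φ₂ cos Δλ) = 99.03°
Final bearing θ₂ = (initial bearing from the destination back to the start) + 180° = 142.99°
Δθ = θ₂ − θ₁ = +44.0°

+44.0°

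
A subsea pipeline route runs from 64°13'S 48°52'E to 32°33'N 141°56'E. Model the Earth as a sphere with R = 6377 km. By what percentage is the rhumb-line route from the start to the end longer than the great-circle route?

Great circle: σ = 2.0991 rad → d_gc = Rσ = 13386.1 km
Rhumb: Δφ = +1.6889, Δλ = +1.6243, Δψ = +2.0760, q = Δφ/Δψ = 0.8136 → d_rh = R√(Δφ²+q²Δλ²) = 13675.1 km
Excess = (13675.1 − 13386.1) / 13386.1 = 289.0 / 13386.1 = 2.16% ≈ 2.2%

2.2%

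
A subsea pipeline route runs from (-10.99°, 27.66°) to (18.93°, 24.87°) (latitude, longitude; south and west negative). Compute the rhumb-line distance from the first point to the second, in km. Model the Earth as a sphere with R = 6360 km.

Rhumb course C = atan2(Δλ, Δψ) with Δψ = ln[tan(π/4+φ₂/2)/tan(π/4+φ₁/2)] = +0.5296, Δλ = -0.0487 → C = 354.75°
d = R·|Δφ| / |cos C| = 6360·0.52220 / 0.99580 = 3335 km

3335 km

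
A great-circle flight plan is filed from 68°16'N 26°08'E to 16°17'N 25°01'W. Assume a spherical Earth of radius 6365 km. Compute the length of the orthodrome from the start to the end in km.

6787 km

Haversine: a = sin²(Δφ/2)+cos φ₁ cos φ₂ sin²(Δλ/2) = 0.25829;  σ = 2·atan2(√a,√(1−a))
σ = 61.091° → d = Rσ = 6365·1.06625 = 6787 km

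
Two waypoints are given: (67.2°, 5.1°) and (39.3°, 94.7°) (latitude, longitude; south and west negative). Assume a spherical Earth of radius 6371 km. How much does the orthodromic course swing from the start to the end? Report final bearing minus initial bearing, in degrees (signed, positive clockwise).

+78.7°

Initial bearing θ₁ = atan2(sin Δλ cos φ₂, cos φ₁ sin φ₂ − sin φ₁ cos φ₂ cos Δλ) = 72.74°
Final bearing θ₂ = (initial bearing from the destination back to the start) + 180° = 151.43°
Δθ = θ₂ − θ₁ = +78.7°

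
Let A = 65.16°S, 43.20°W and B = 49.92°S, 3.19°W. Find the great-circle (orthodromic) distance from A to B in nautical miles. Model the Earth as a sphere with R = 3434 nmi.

1537 nmi

cos σ = sin φ₁ sin φ₂ + cos φ₁ cos φ₂ cos Δλ
      = sin(-65.16°)sin(-49.92°) + cos(-65.16°)cos(-49.92°)cos(40.01°) = 0.9015
σ = 25.641° → d = Rσ = 3434·0.44752 = 1537 nmi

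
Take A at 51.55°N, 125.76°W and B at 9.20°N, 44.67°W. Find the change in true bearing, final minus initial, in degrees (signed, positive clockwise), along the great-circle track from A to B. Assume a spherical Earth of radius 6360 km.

+49.8°

At departure: θ₁ = atan2(sin Δλ cos φ₂, cos φ₁ sin φ₂ − sin φ₁ cos φ₂ cos Δλ) = 91.19°
At arrival: θ₂ = atan2(sin Δλ cos φ₁, −cos φ₂ sin φ₁ + sin φ₂ cos φ₁ cos Δλ) = 140.96°
Δθ = θ₂ − θ₁ = +49.8°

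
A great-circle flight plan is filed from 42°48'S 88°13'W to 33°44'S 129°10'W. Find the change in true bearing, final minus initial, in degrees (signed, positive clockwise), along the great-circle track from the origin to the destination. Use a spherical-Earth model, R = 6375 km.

At departure: θ₁ = atan2(sin Δλ cos φ₂, cos φ₁ sin φ₂ − sin φ₁ cos φ₂ cos Δλ) = 272.03°
At arrival: θ₂ = atan2(sin Δλ cos φ₁, −cos φ₂ sin φ₁ + sin φ₂ cos φ₁ cos Δλ) = 298.15°
Δθ = θ₂ − θ₁ = +26.1°

+26.1°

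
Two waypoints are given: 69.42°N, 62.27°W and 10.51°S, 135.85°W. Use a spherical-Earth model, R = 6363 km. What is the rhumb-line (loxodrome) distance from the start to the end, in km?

Rhumb course C = atan2(Δλ, Δψ) with Δψ = ln[tan(π/4+φ₂/2)/tan(π/4+φ₁/2)] = -1.8907, Δλ = -1.2842 → C = 214.19°
d = R·|Δφ| / |cos C| = 6363·1.39504 / 0.82722 = 10731 km

10731 km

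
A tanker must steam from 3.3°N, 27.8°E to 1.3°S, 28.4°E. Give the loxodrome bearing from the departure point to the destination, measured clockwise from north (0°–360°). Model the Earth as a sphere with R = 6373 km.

172.6°

Meridional parts: M(φ₁)=+0.0576, M(φ₂)=-0.0227 → ΔM = -0.0803;  Δλ = +0.0105 rad
tan C = Δλ / ΔM = -0.1304 → C = 172.57°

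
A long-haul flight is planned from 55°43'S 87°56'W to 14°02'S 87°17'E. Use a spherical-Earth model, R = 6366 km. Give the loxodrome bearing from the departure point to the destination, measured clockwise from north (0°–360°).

Meridional parts: M(φ₁)=-1.1762, M(φ₂)=-0.2474 → ΔM = +0.9288;  Δλ = +3.0581 rad
tan C = Δλ / ΔM = +3.2924 → C = 73.11°

73.1°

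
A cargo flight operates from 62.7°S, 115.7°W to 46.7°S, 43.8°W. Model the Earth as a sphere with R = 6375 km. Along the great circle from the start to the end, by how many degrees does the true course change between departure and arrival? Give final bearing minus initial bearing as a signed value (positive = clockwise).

-61.7°

At departure: θ₁ = atan2(sin Δλ cos φ₂, cos φ₁ sin φ₂ − sin φ₁ cos φ₂ cos Δλ) = 102.49°
At arrival: θ₂ = atan2(sin Δλ cos φ₁, −cos φ₂ sin φ₁ + sin φ₂ cos φ₁ cos Δλ) = 40.76°
Δθ = θ₂ − θ₁ = -61.7°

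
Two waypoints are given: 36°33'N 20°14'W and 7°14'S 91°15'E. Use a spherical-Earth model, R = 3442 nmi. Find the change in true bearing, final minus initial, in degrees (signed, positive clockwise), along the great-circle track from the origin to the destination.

Initial bearing θ₁ = atan2(sin Δλ cos φ₂, cos φ₁ sin φ₂ − sin φ₁ cos φ₂ cos Δλ) = 82.89°
Final bearing θ₂ = (initial bearing from the destination back to the start) + 180° = 126.53°
Δθ = θ₂ − θ₁ = +43.6°

+43.6°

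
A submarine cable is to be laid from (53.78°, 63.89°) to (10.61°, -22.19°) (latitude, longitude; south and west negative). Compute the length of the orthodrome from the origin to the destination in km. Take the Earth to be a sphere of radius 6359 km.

8784 km

cos σ = sin φ₁ sin φ₂ + cos φ₁ cos φ₂ cos Δλ
      = sin(53.78°)sin(10.61°) + cos(53.78°)cos(10.61°)cos(-86.08°) = 0.1882
σ = 79.150° → d = Rσ = 6359·1.38142 = 8784 km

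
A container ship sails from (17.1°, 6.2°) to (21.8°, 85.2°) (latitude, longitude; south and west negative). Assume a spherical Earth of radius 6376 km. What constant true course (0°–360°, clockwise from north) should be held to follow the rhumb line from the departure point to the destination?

Meridional parts: M(φ₁)=+0.3030, M(φ₂)=+0.3900 → ΔM = +0.0870;  Δλ = +1.3788 rad
tan C = Δλ / ΔM = +15.8437 → C = 86.39°

86.4°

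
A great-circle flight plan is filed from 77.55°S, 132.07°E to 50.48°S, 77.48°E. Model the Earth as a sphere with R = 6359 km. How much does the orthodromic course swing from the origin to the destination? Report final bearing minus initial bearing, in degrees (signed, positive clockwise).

Initial bearing θ₁ = atan2(sin Δλ cos φ₂, cos φ₁ sin φ₂ − sin φ₁ cos φ₂ cos Δλ) = 290.48°
Final bearing θ₂ = (initial bearing from the destination back to the start) + 180° = 341.50°
Δθ = θ₂ − θ₁ = +51.0°

+51.0°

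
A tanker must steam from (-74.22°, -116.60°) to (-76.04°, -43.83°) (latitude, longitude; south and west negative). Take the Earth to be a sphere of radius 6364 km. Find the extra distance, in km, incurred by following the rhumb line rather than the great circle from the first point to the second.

129 km

Great circle: cos σ = sin φ₁ sin φ₂ + cos φ₁ cos φ₂ cos Δλ,  σ = 0.3067 rad → d_gc = 1952.1 km
Rhumb line: Δψ = -0.1239, q = Δφ/Δψ = 0.2563, d_rh = R√(Δφ²+q²Δλ²) = 2081.5 km
Excess = 2081.5 − 1952.1 = 129.4 ≈ 129 km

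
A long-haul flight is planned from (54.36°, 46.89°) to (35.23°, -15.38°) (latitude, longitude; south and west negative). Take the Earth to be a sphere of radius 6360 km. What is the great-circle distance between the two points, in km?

cos σ = sin φ₁ sin φ₂ + cos φ₁ cos φ₂ cos Δλ
      = sin(54.36°)sin(35.23°) + cos(54.36°)cos(35.23°)cos(-62.27°) = 0.6903
σ = 46.348° → d = Rσ = 6360·0.80892 = 5145 km

5145 km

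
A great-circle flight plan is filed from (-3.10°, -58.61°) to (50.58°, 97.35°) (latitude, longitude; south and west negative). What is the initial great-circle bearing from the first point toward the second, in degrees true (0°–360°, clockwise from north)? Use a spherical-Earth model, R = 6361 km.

19.3°

N = sin Δλ·cos φ₂ = +0.2587;  D = cos φ₁ sin φ₂ − sin φ₁ cos φ₂ cos Δλ = +0.7400
initial course = atan2(N, D) = 19.27°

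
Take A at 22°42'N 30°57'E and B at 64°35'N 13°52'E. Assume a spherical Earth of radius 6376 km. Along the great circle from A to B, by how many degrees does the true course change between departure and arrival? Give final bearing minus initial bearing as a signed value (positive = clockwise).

-12.7°

Initial bearing θ₁ = atan2(sin Δλ cos φ₂, cos φ₁ sin φ₂ − sin φ₁ cos φ₂ cos Δλ) = 349.42°
Final bearing θ₂ = (initial bearing from the destination back to the start) + 180° = 336.75°
Δθ = θ₂ − θ₁ = -12.7°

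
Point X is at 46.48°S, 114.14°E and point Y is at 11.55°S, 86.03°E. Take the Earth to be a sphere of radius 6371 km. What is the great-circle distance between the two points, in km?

4697 km

Haversine: a = sin²(Δφ/2)+cos φ₁ cos φ₂ sin²(Δλ/2) = 0.12986;  σ = 2·atan2(√a,√(1−a))
σ = 42.245° → d = Rσ = 6371·0.73732 = 4697 km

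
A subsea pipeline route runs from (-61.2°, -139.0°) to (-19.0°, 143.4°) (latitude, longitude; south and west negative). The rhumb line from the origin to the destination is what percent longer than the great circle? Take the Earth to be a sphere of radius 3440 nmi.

3.8%

Great circle: σ = 1.1776 rad → d_gc = Rσ = 4051.1 nmi
Rhumb: Δφ = +0.7365, Δλ = -1.3544, Δψ = +1.0218, q = Δφ/Δψ = 0.7208 → d_rh = R√(Δφ²+q²Δλ²) = 4207.0 nmi
Excess = (4207.0 − 4051.1) / 4051.1 = 155.9 / 4051.1 = 3.848% ≈ 3.8%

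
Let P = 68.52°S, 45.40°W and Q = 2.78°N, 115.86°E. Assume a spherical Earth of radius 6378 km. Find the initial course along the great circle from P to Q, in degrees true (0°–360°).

N = sin Δλ·cos φ₂ = +0.3209;  D = cos φ₁ sin φ₂ − sin φ₁ cos φ₂ cos Δλ = -0.8624
initial course = atan2(N, D) = 159.59°

159.6°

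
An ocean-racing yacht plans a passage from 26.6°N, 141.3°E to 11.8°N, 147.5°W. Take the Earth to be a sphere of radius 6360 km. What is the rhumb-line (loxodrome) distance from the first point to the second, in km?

7617 km

Rhumb course C = atan2(Δλ, Δψ) with Δψ = ln[tan(π/4+φ₂/2)/tan(π/4+φ₁/2)] = -0.2745, Δλ = +1.2427 → C = 102.46°
d = R·|Δφ| / |cos C| = 6360·0.25831 / 0.21568 = 7617 km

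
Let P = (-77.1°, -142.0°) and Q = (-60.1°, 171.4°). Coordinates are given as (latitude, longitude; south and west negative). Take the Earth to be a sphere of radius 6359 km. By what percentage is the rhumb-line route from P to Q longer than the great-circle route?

Great circle: σ = 0.3989 rad → d_gc = Rσ = 2536.7 km
Rhumb: Δφ = +0.2967, Δλ = -0.8133, Δψ = +0.8595, q = Δφ/Δψ = 0.3452 → d_rh = R√(Δφ²+q²Δλ²) = 2597.6 km
Excess = (2597.6 − 2536.7) / 2536.7 = 60.9 / 2536.7 = 2.40% ≈ 2.4%

2.4%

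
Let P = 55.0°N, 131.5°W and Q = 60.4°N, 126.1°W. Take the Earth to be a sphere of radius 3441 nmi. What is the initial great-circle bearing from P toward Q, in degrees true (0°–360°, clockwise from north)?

N = sin Δλ·cos φ₂ = +0.0465;  D = cos φ₁ sin φ₂ − sin φ₁ cos φ₂ cos Δλ = +0.0959
initial course = atan2(N, D) = 25.86°

25.9°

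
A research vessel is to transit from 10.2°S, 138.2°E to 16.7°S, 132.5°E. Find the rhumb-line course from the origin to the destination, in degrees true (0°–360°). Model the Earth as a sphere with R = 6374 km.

Δψ = ln[tan(π/4+φ₂/2)/tan(π/4+φ₁/2)] = -0.1167
Δλ = -0.0995 rad (taken the short way round)
course = atan2(Δλ, Δψ) = 220.44°

220.4°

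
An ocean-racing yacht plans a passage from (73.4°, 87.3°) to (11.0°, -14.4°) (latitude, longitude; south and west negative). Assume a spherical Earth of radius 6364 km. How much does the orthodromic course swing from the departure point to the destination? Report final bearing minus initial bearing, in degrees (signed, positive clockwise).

-87.9°

Initial bearing θ₁ = atan2(sin Δλ cos φ₂, cos φ₁ sin φ₂ − sin φ₁ cos φ₂ cos Δλ) = 284.31°
Final bearing θ₂ = (initial bearing from the destination back to the start) + 180° = 196.38°
Δθ = θ₂ − θ₁ = -87.9°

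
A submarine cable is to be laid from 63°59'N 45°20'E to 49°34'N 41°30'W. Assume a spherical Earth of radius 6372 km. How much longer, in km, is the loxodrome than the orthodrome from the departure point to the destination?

Great circle: cos σ = sin φ₁ sin φ₂ + cos φ₁ cos φ₂ cos Δλ,  σ = 0.7958 rad → d_gc = 5070.6 km
Rhumb line: Δψ = -0.4663, q = Δφ/Δψ = 0.5396, d_rh = R√(Δφ²+q²Δλ²) = 5452.3 km
Excess = 5452.3 − 5070.6 = 381.7 ≈ 382 km

382 km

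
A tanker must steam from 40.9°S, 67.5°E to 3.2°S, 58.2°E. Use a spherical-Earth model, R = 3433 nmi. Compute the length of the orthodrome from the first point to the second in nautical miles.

cos σ = sin φ₁ sin φ₂ + cos φ₁ cos φ₂ cos Δλ
      = sin(-40.90°)sin(-3.20°) + cos(-40.90°)cos(-3.20°)cos(-9.30°) = 0.7813
σ = 38.620° → d = Rσ = 3433·0.67404 = 2314 nmi

2314 nmi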